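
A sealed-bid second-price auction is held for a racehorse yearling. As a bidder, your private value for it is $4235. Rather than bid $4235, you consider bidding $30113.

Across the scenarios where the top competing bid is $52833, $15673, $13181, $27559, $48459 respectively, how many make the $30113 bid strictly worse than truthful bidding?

3

The deviation hurts exactly when the highest competing bid lies strictly between $4235 and $30113 — overbidding then wins at a price above your value.
$52833: above both → same outcome either way.
$15673: inside the interval → strictly worse (loss $11438).
$13181: inside the interval → strictly worse (loss $8946).
$27559: inside the interval → strictly worse (loss $23324).
$48459: above both → same outcome either way.
Count: 3.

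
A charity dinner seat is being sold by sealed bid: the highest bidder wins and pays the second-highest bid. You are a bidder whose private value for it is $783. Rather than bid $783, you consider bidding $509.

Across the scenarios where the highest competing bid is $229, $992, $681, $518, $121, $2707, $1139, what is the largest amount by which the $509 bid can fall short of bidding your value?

$265

$229: same outcome either way → loss $0.
$992: same outcome either way → loss $0.
$681: truthful gives $102, deviation gives $0 → loss $102.
$518: truthful gives $265, deviation gives $0 → loss $265.
$121: same outcome either way → loss $0.
$2707: same outcome either way → loss $0.
$1139: same outcome either way → loss $0.
Maximum loss: $265.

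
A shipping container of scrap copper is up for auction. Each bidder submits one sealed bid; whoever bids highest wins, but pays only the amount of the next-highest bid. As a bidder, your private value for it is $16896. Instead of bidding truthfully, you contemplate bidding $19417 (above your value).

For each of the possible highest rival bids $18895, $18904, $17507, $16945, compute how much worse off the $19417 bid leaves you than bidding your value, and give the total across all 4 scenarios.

The deviation costs you only when the competing bid falls strictly between $16896 and $19417; elsewhere both bids give the same outcome.
$18895: truthful payoff $0, deviation payoff −$1999 → loss $1999.
$18904: truthful payoff $0, deviation payoff −$2008 → loss $2008.
$17507: truthful payoff $0, deviation payoff −$611 → loss $611.
$16945: truthful payoff $0, deviation payoff −$49 → loss $49.
Total loss = $1999 + $2008 + $611 + $49 = $4667.

$4667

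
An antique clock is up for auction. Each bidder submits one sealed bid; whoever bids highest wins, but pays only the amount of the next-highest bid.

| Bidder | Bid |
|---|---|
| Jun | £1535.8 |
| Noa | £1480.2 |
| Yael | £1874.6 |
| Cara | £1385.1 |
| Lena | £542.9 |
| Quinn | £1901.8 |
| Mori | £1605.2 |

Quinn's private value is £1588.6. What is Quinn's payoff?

−£286

Highest bid: Quinn at £1901.8, so Quinn wins.
Second-highest bid: Yael at £1874.6 — that is the price the winner pays.
Quinn's payoff = value − price = £1588.6 − £1874.6 = −£286.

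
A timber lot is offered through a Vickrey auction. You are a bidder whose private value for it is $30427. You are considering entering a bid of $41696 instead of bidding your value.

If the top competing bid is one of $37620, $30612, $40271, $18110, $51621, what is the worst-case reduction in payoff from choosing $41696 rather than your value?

$37620: truthful gives $0, deviation gives −$7193 → loss $7193.
$30612: truthful gives $0, deviation gives −$185 → loss $185.
$40271: truthful gives $0, deviation gives −$9844 → loss $9844.
$18110: same outcome either way → loss $0.
$51621: same outcome either way → loss $0.
Maximum loss: $9844.

$9844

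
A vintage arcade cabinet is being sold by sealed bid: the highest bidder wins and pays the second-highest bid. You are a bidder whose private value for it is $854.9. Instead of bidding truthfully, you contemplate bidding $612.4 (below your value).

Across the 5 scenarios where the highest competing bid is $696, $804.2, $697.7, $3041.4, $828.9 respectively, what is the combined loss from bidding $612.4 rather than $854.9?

$392.8

The deviation costs you only when the competing bid falls strictly between $612.4 and $854.9; elsewhere both bids give the same outcome.
$696: truthful payoff $158.9, deviation payoff $0 → loss $158.9.
$804.2: truthful payoff $50.7, deviation payoff $0 → loss $50.7.
$697.7: truthful payoff $157.2, deviation payoff $0 → loss $157.2.
$3041.4: outcomes coincide → loss $0.
$828.9: truthful payoff $26, deviation payoff $0 → loss $26.
Total loss = $158.9 + $50.7 + $157.2 + $26 = $392.8.
Truthful bidding weakly dominates here: raising your bid can only win items priced above your value, and lowering it can only forfeit items priced below.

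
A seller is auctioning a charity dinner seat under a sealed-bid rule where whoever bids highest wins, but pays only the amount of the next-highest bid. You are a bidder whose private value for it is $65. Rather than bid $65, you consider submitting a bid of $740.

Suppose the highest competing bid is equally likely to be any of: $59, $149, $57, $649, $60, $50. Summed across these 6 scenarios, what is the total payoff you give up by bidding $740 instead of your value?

The deviation costs you only when the competing bid falls strictly between $65 and $740; elsewhere both bids give the same outcome.
$59: outcomes coincide → loss $0.
$149: truthful payoff $0, deviation payoff −$84 → loss $84.
$57: outcomes coincide → loss $0.
$649: truthful payoff $0, deviation payoff −$584 → loss $584.
$60: outcomes coincide → loss $0.
$50: outcomes coincide → loss $0.
Total loss = $84 + $584 = $668.
In a second-price auction your bid sets only whether you win, not what you pay, so bidding your true value is weakly dominant.

$668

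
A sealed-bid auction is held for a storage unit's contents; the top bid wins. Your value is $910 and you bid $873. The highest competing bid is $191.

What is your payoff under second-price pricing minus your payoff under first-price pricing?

$682

You have the highest bid, so you win under either rule.
Second-price: pay $191 → payoff $719.
First-price: pay your own bid $873 → payoff $37.
Difference = $719 − ($37) = $682.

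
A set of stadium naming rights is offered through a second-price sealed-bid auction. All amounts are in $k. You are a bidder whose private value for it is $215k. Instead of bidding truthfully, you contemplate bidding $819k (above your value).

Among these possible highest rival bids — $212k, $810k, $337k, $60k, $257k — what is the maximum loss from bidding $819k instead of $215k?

$212k: same outcome either way → loss $0k.
$810k: truthful gives $0k, deviation gives −$595k → loss $595k.
$337k: truthful gives $0k, deviation gives −$122k → loss $122k.
$60k: same outcome either way → loss $0k.
$257k: truthful gives $0k, deviation gives −$42k → loss $42k.
Maximum loss: $595k.

$595k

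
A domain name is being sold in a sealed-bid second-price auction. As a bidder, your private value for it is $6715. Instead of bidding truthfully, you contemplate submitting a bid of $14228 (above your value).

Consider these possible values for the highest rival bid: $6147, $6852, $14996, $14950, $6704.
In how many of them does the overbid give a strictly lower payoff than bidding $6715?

The deviation hurts exactly when the highest competing bid lies strictly between $6715 and $14228 — overbidding then wins at a price above your value.
$6147: below both → same outcome either way.
$6852: inside the interval → strictly worse (loss $137).
$14996: above both → same outcome either way.
$14950: above both → same outcome either way.
$6704: below both → same outcome either way.
Count: 1.

1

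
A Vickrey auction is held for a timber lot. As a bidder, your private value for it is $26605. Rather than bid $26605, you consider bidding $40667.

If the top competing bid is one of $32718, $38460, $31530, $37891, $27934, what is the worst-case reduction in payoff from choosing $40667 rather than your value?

$11855

$32718: truthful gives $0, deviation gives −$6113 → loss $6113.
$38460: truthful gives $0, deviation gives −$11855 → loss $11855.
$31530: truthful gives $0, deviation gives −$4925 → loss $4925.
$37891: truthful gives $0, deviation gives −$11286 → loss $11286.
$27934: truthful gives $0, deviation gives −$1329 → loss $1329.
Maximum loss: $11855.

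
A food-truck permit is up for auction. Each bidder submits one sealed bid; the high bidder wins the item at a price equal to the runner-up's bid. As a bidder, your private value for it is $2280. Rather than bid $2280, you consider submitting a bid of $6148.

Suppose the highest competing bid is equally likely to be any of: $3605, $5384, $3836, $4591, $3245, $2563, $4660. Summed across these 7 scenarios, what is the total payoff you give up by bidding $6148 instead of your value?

The deviation costs you only when the competing bid falls strictly between $2280 and $6148; elsewhere both bids give the same outcome.
$3605: truthful payoff $0, deviation payoff −$1325 → loss $1325.
$5384: truthful payoff $0, deviation payoff −$3104 → loss $3104.
$3836: truthful payoff $0, deviation payoff −$1556 → loss $1556.
$4591: truthful payoff $0, deviation payoff −$2311 → loss $2311.
$3245: truthful payoff $0, deviation payoff −$965 → loss $965.
$2563: truthful payoff $0, deviation payoff −$283 → loss $283.
$4660: truthful payoff $0, deviation payoff −$2380 → loss $2380.
Total loss = $1325 + $3104 + $1556 + $2311 + $965 + $283 + $2380 = $11924.

$11924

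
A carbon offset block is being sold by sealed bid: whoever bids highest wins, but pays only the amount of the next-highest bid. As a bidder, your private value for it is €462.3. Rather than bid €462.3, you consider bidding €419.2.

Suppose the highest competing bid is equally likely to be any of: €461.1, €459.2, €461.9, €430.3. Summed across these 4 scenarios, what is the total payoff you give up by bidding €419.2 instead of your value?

The deviation costs you only when the competing bid falls strictly between €419.2 and €462.3; elsewhere both bids give the same outcome.
€461.1: truthful payoff €1.2, deviation payoff €0 → loss €1.2.
€459.2: truthful payoff €3.1, deviation payoff €0 → loss €3.1.
€461.9: truthful payoff €0.4, deviation payoff €0 → loss €0.4.
€430.3: truthful payoff €32, deviation payoff €0 → loss €32.
Total loss = €1.2 + €3.1 + €0.4 + €32 = €36.7.

€36.7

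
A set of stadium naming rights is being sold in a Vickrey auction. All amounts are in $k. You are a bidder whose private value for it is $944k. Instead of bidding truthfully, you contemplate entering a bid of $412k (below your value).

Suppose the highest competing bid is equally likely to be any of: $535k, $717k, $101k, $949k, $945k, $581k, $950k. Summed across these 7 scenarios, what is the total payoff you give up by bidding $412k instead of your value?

The deviation costs you only when the competing bid falls strictly between $412k and $944k; elsewhere both bids give the same outcome.
$535k: truthful payoff $409k, deviation payoff $0k → loss $409k.
$717k: truthful payoff $227k, deviation payoff $0k → loss $227k.
$101k: outcomes coincide → loss $0k.
$949k: outcomes coincide → loss $0k.
$945k: outcomes coincide → loss $0k.
$581k: truthful payoff $363k, deviation payoff $0k → loss $363k.
$950k: outcomes coincide → loss $0k.
Total loss = $409k + $227k + $363k = $999k.

$999k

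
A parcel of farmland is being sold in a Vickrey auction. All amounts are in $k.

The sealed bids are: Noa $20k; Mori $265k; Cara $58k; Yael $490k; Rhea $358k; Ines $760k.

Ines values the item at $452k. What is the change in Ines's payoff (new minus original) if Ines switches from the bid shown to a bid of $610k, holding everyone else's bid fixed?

$0k

The highest bid among the other bidders is $490k; Ines's bid doesn't change that.
Original bid $760k: Ines is highest, pays the top rival bid $490k; payoff $452k − $490k = −$38k.
Alternative bid $610k: Ines is highest, pays the top rival bid $490k; payoff $452k − $490k = −$38k.
Change in payoff = −$38k − (−$38k) = $0k.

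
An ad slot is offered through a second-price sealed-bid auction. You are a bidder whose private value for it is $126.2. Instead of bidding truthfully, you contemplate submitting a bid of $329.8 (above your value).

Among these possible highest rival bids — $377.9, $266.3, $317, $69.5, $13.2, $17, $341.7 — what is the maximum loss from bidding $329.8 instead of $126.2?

$190.8

$377.9: same outcome either way → loss $0.
$266.3: truthful gives $0, deviation gives −$140.1 → loss $140.1.
$317: truthful gives $0, deviation gives −$190.8 → loss $190.8.
$69.5: same outcome either way → loss $0.
$13.2: same outcome either way → loss $0.
$17: same outcome either way → loss $0.
$341.7: same outcome either way → loss $0.
Maximum loss: $190.8.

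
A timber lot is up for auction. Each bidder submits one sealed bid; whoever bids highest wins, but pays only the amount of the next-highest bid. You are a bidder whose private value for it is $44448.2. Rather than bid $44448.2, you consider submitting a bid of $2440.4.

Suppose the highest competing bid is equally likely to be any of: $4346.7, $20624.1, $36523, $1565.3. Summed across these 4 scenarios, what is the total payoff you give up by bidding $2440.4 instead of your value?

$71850.8

The deviation costs you only when the competing bid falls strictly between $2440.4 and $44448.2; elsewhere both bids give the same outcome.
$4346.7: truthful payoff $40101.5, deviation payoff $0 → loss $40101.5.
$20624.1: truthful payoff $23824.1, deviation payoff $0 → loss $23824.1.
$36523: truthful payoff $7925.2, deviation payoff $0 → loss $7925.2.
$1565.3: outcomes coincide → loss $0.
Total loss = $40101.5 + $23824.1 + $7925.2 = $71850.8.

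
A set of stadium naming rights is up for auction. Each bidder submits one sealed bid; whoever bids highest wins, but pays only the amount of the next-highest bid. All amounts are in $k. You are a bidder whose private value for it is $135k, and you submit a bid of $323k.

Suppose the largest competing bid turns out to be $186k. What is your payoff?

−$51k

Your bid $323k exceeds the highest competing bid $186k, so you win.
In a second-price auction the winner pays the second-highest bid, $186k.
Payoff = value − price = $135k − $186k = −$51k.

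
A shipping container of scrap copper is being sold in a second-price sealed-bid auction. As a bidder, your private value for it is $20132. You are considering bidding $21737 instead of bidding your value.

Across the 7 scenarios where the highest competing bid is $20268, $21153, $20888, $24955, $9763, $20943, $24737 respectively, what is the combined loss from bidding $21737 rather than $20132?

$2724

The deviation costs you only when the competing bid falls strictly between $20132 and $21737; elsewhere both bids give the same outcome.
$20268: truthful payoff $0, deviation payoff −$136 → loss $136.
$21153: truthful payoff $0, deviation payoff −$1021 → loss $1021.
$20888: truthful payoff $0, deviation payoff −$756 → loss $756.
$24955: outcomes coincide → loss $0.
$9763: outcomes coincide → loss $0.
$20943: truthful payoff $0, deviation payoff −$811 → loss $811.
$24737: outcomes coincide → loss $0.
Total loss = $136 + $1021 + $756 + $811 = $2724.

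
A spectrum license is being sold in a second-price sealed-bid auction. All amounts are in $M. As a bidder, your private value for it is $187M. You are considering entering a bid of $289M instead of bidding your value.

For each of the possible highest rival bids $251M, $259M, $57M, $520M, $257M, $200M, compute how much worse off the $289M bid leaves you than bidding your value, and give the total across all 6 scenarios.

The deviation costs you only when the competing bid falls strictly between $187M and $289M; elsewhere both bids give the same outcome.
$251M: truthful payoff $0M, deviation payoff −$64M → loss $64M.
$259M: truthful payoff $0M, deviation payoff −$72M → loss $72M.
$57M: outcomes coincide → loss $0M.
$520M: outcomes coincide → loss $0M.
$257M: truthful payoff $0M, deviation payoff −$70M → loss $70M.
$200M: truthful payoff $0M, deviation payoff −$13M → loss $13M.
Total loss = $64M + $72M + $70M + $13M = $219M.
In a second-price auction your bid sets only whether you win, not what you pay, so bidding your true value is weakly dominant.

$219M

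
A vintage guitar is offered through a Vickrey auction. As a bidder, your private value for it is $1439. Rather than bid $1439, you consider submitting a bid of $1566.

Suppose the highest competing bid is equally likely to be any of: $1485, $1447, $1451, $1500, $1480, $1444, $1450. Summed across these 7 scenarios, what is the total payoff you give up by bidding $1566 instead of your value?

$184

The deviation costs you only when the competing bid falls strictly between $1439 and $1566; elsewhere both bids give the same outcome.
$1485: truthful payoff $0, deviation payoff −$46 → loss $46.
$1447: truthful payoff $0, deviation payoff −$8 → loss $8.
$1451: truthful payoff $0, deviation payoff −$12 → loss $12.
$1500: truthful payoff $0, deviation payoff −$61 → loss $61.
$1480: truthful payoff $0, deviation payoff −$41 → loss $41.
$1444: truthful payoff $0, deviation payoff −$5 → loss $5.
$1450: truthful payoff $0, deviation payoff −$11 → loss $11.
Total loss = $46 + $8 + $12 + $61 + $41 + $5 + $11 = $184.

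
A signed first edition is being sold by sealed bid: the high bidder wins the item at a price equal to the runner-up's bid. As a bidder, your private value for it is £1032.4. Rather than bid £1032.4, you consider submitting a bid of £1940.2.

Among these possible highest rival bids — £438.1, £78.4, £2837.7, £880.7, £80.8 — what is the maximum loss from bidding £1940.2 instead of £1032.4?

£438.1: same outcome either way → loss £0.
£78.4: same outcome either way → loss £0.
£2837.7: same outcome either way → loss £0.
£880.7: same outcome either way → loss £0.
£80.8: same outcome either way → loss £0.
Maximum loss: £0.

£0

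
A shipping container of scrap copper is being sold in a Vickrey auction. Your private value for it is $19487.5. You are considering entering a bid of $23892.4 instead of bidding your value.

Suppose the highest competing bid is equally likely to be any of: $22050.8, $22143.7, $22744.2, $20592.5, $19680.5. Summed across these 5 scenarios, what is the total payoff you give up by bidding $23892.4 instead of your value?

$9774.2

The deviation costs you only when the competing bid falls strictly between $19487.5 and $23892.4; elsewhere both bids give the same outcome.
$22050.8: truthful payoff $0, deviation payoff −$2563.3 → loss $2563.3.
$22143.7: truthful payoff $0, deviation payoff −$2656.2 → loss $2656.2.
$22744.2: truthful payoff $0, deviation payoff −$3256.7 → loss $3256.7.
$20592.5: truthful payoff $0, deviation payoff −$1105 → loss $1105.
$19680.5: truthful payoff $0, deviation payoff −$193 → loss $193.
Total loss = $2563.3 + $2656.2 + $3256.7 + $1105 + $193 = $9774.2.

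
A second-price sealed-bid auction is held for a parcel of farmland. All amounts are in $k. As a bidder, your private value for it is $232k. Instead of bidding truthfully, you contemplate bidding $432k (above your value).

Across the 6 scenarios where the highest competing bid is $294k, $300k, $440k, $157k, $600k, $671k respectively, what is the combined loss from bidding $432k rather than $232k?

$130k

The deviation costs you only when the competing bid falls strictly between $232k and $432k; elsewhere both bids give the same outcome.
$294k: truthful payoff $0k, deviation payoff −$62k → loss $62k.
$300k: truthful payoff $0k, deviation payoff −$68k → loss $68k.
$440k: outcomes coincide → loss $0k.
$157k: outcomes coincide → loss $0k.
$600k: outcomes coincide → loss $0k.
$671k: outcomes coincide → loss $0k.
Total loss = $62k + $68k = $130k.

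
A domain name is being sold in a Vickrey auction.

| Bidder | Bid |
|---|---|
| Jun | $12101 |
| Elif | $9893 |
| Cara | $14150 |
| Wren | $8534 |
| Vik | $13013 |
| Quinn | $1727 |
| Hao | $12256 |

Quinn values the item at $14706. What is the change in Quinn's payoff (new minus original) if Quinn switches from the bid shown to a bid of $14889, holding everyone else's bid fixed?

The highest bid among the other bidders is $14150; Quinn's bid doesn't change that.
Original bid $1727: Quinn is not highest (top rival bid is $14150); payoff $0.
Alternative bid $14889: Quinn is highest, pays the top rival bid $14150; payoff $14706 − $14150 = $556.
Change in payoff = $556 − ($0) = $556.

$556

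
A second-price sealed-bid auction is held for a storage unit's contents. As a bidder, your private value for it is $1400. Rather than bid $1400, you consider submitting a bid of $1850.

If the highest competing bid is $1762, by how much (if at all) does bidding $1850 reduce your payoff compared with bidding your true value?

$362

Bidding your value $1400: you lose (since $1400 < $1762). Payoff $0.
Bidding $1850: you win and pay $1762. Payoff $1400 − $1762 = −$362.
The competing bid $1762 lies between your value and your inflated bid, so overbidding wins an item priced above your value.
Loss from deviating = $0 − (−$362) = $362.
In a second-price auction your bid sets only whether you win, not what you pay, so bidding your true value is weakly dominant.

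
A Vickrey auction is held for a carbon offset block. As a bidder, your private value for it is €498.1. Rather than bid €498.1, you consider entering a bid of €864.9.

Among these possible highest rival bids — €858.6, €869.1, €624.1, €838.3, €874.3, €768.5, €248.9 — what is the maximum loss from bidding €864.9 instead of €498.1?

€858.6: truthful gives €0, deviation gives −€360.5 → loss €360.5.
€869.1: same outcome either way → loss €0.
€624.1: truthful gives €0, deviation gives −€126 → loss €126.
€838.3: truthful gives €0, deviation gives −€340.2 → loss €340.2.
€874.3: same outcome either way → loss €0.
€768.5: truthful gives €0, deviation gives −€270.4 → loss €270.4.
€248.9: same outcome either way → loss €0.
Maximum loss: €360.5.

€360.5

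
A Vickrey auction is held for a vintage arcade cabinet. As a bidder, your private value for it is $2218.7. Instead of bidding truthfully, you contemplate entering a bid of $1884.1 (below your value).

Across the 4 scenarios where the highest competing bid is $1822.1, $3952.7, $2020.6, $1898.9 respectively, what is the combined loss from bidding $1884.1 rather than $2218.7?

The deviation costs you only when the competing bid falls strictly between $1884.1 and $2218.7; elsewhere both bids give the same outcome.
$1822.1: outcomes coincide → loss $0.
$3952.7: outcomes coincide → loss $0.
$2020.6: truthful payoff $198.1, deviation payoff $0 → loss $198.1.
$1898.9: truthful payoff $319.8, deviation payoff $0 → loss $319.8.
Total loss = $198.1 + $319.8 = $517.9.
Truthful bidding weakly dominates here: raising your bid can only win items priced above your value, and lowering it can only forfeit items priced below.

$517.9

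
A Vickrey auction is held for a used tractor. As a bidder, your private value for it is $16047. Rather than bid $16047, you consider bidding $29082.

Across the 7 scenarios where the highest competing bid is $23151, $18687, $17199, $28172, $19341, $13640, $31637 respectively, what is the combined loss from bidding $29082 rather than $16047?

The deviation costs you only when the competing bid falls strictly between $16047 and $29082; elsewhere both bids give the same outcome.
$23151: truthful payoff $0, deviation payoff −$7104 → loss $7104.
$18687: truthful payoff $0, deviation payoff −$2640 → loss $2640.
$17199: truthful payoff $0, deviation payoff −$1152 → loss $1152.
$28172: truthful payoff $0, deviation payoff −$12125 → loss $12125.
$19341: truthful payoff $0, deviation payoff −$3294 → loss $3294.
$13640: outcomes coincide → loss $0.
$31637: outcomes coincide → loss $0.
Total loss = $7104 + $2640 + $1152 + $12125 + $3294 = $26315.
Truthful bidding weakly dominates here: raising your bid can only win items priced above your value, and lowering it can only forfeit items priced below.

$26315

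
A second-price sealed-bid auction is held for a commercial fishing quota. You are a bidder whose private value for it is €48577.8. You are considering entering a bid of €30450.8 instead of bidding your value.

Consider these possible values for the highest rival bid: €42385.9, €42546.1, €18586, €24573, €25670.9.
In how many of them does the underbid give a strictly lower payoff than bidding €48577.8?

2

The deviation hurts exactly when the highest competing bid lies strictly between €30450.8 and €48577.8 — underbidding then forfeits a profitable win.
€42385.9: inside the interval → strictly worse (loss €6191.9).
€42546.1: inside the interval → strictly worse (loss €6031.7).
€18586: below both → same outcome either way.
€24573: below both → same outcome either way.
€25670.9: below both → same outcome either way.
Count: 2.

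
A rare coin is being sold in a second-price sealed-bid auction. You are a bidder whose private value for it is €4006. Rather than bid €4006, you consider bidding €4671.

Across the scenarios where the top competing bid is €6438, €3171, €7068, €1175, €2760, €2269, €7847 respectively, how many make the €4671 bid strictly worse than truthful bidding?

0

The deviation hurts exactly when the highest competing bid lies strictly between €4006 and €4671 — overbidding then wins at a price above your value.
€6438: above both → same outcome either way.
€3171: below both → same outcome either way.
€7068: above both → same outcome either way.
€1175: below both → same outcome either way.
€2760: below both → same outcome either way.
€2269: below both → same outcome either way.
€7847: above both → same outcome either way.
Count: 0.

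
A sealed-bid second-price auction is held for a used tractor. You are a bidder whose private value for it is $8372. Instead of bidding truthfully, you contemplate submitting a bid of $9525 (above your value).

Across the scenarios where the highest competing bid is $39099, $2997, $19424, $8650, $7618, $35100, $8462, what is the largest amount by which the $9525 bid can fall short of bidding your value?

$278

$39099: same outcome either way → loss $0.
$2997: same outcome either way → loss $0.
$19424: same outcome either way → loss $0.
$8650: truthful gives $0, deviation gives −$278 → loss $278.
$7618: same outcome either way → loss $0.
$35100: same outcome either way → loss $0.
$8462: truthful gives $0, deviation gives −$90 → loss $90.
Maximum loss: $278.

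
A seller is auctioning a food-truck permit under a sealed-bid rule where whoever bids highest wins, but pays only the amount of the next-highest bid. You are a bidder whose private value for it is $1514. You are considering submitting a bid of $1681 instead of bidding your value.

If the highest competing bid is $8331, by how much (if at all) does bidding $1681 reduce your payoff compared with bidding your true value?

Bidding your value $1514: you lose (since $1514 < $8331). Payoff $0.
Bidding $1681: you lose. Payoff $0.
Difference = $0 − $0 = $0; both bids lead to the same outcome because the competing bid is above both your value and your alternative bid.

$0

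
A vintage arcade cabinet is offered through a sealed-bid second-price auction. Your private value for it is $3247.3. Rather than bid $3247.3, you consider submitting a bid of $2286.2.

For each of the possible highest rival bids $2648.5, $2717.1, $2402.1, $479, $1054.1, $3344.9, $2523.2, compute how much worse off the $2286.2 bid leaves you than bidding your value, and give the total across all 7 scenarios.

The deviation costs you only when the competing bid falls strictly between $2286.2 and $3247.3; elsewhere both bids give the same outcome.
$2648.5: truthful payoff $598.8, deviation payoff $0 → loss $598.8.
$2717.1: truthful payoff $530.2, deviation payoff $0 → loss $530.2.
$2402.1: truthful payoff $845.2, deviation payoff $0 → loss $845.2.
$479: outcomes coincide → loss $0.
$1054.1: outcomes coincide → loss $0.
$3344.9: outcomes coincide → loss $0.
$2523.2: truthful payoff $724.1, deviation payoff $0 → loss $724.1.
Total loss = $598.8 + $530.2 + $845.2 + $724.1 = $2698.3.

$2698.3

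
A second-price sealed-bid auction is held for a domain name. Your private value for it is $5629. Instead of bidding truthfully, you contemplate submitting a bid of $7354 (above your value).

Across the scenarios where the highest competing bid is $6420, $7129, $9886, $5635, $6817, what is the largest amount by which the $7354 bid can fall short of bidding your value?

$6420: truthful gives $0, deviation gives −$791 → loss $791.
$7129: truthful gives $0, deviation gives −$1500 → loss $1500.
$9886: same outcome either way → loss $0.
$5635: truthful gives $0, deviation gives −$6 → loss $6.
$6817: truthful gives $0, deviation gives −$1188 → loss $1188.
Maximum loss: $1500.

$1500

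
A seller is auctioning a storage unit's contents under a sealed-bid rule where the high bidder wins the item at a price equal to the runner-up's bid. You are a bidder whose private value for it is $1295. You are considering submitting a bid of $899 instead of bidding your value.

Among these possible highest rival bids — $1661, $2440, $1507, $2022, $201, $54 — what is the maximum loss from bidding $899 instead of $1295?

$1661: same outcome either way → loss $0.
$2440: same outcome either way → loss $0.
$1507: same outcome either way → loss $0.
$2022: same outcome either way → loss $0.
$201: same outcome either way → loss $0.
$54: same outcome either way → loss $0.
Maximum loss: $0.

$0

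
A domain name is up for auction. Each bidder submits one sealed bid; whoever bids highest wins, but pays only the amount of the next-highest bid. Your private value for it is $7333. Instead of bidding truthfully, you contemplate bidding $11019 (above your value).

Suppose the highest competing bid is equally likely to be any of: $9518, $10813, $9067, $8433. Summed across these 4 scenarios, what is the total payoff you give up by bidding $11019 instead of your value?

$8499

The deviation costs you only when the competing bid falls strictly between $7333 and $11019; elsewhere both bids give the same outcome.
$9518: truthful payoff $0, deviation payoff −$2185 → loss $2185.
$10813: truthful payoff $0, deviation payoff −$3480 → loss $3480.
$9067: truthful payoff $0, deviation payoff −$1734 → loss $1734.
$8433: truthful payoff $0, deviation payoff −$1100 → loss $1100.
Total loss = $2185 + $3480 + $1734 + $1100 = $8499.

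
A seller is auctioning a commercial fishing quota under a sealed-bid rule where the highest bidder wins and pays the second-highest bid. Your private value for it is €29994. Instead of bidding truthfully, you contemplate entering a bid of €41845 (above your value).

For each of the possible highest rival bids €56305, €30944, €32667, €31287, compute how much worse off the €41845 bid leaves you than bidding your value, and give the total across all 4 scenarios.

€4916

The deviation costs you only when the competing bid falls strictly between €29994 and €41845; elsewhere both bids give the same outcome.
€56305: outcomes coincide → loss €0.
€30944: truthful payoff €0, deviation payoff −€950 → loss €950.
€32667: truthful payoff €0, deviation payoff −€2673 → loss €2673.
€31287: truthful payoff €0, deviation payoff −€1293 → loss €1293.
Total loss = €950 + €2673 + €1293 = €4916.
In a second-price auction your bid sets only whether you win, not what you pay, so bidding your true value is weakly dominant.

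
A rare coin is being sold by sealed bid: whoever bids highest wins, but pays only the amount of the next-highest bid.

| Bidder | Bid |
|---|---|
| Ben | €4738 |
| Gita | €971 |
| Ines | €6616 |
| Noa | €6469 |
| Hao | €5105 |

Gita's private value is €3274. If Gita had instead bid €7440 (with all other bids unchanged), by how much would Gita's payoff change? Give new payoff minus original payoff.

The highest bid among the other bidders is €6616; Gita's bid doesn't change that.
Original bid €971: Gita is not highest (top rival bid is €6616); payoff €0.
Alternative bid €7440: Gita is highest, pays the top rival bid €6616; payoff €3274 − €6616 = −€3342.
Change in payoff = −€3342 − (€0) = −€3342.

−€3342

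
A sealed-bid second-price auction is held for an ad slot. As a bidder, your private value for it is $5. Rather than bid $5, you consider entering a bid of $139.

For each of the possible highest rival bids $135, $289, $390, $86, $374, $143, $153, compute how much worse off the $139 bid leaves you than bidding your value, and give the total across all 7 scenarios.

The deviation costs you only when the competing bid falls strictly between $5 and $139; elsewhere both bids give the same outcome.
$135: truthful payoff $0, deviation payoff −$130 → loss $130.
$289: outcomes coincide → loss $0.
$390: outcomes coincide → loss $0.
$86: truthful payoff $0, deviation payoff −$81 → loss $81.
$374: outcomes coincide → loss $0.
$143: outcomes coincide → loss $0.
$153: outcomes coincide → loss $0.
Total loss = $130 + $81 = $211.
Because the price is fixed by the runner-up's bid, deviating from your value can only change a good outcome into a bad one — never the reverse.

$211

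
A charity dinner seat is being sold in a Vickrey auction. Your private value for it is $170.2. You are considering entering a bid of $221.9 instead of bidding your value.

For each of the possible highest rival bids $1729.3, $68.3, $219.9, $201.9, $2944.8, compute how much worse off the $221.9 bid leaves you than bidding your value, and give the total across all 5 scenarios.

$81.4

The deviation costs you only when the competing bid falls strictly between $170.2 and $221.9; elsewhere both bids give the same outcome.
$1729.3: outcomes coincide → loss $0.
$68.3: outcomes coincide → loss $0.
$219.9: truthful payoff $0, deviation payoff −$49.7 → loss $49.7.
$201.9: truthful payoff $0, deviation payoff −$31.7 → loss $31.7.
$2944.8: outcomes coincide → loss $0.
Total loss = $49.7 + $31.7 = $81.4.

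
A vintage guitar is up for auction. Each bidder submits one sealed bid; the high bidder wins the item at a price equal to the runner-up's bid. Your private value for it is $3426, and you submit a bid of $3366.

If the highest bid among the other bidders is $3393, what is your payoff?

$0

Your bid $3366 is below the highest competing bid $3393, so you lose.
A losing bidder pays nothing and receives nothing: payoff = $0.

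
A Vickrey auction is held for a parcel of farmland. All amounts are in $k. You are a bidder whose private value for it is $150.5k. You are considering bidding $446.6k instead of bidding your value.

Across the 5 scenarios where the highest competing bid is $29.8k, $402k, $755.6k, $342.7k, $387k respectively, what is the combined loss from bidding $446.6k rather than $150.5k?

The deviation costs you only when the competing bid falls strictly between $150.5k and $446.6k; elsewhere both bids give the same outcome.
$29.8k: outcomes coincide → loss $0k.
$402k: truthful payoff $0k, deviation payoff −$251.5k → loss $251.5k.
$755.6k: outcomes coincide → loss $0k.
$342.7k: truthful payoff $0k, deviation payoff −$192.2k → loss $192.2k.
$387k: truthful payoff $0k, deviation payoff −$236.5k → loss $236.5k.
Total loss = $251.5k + $192.2k + $236.5k = $680.2k.

$680.2k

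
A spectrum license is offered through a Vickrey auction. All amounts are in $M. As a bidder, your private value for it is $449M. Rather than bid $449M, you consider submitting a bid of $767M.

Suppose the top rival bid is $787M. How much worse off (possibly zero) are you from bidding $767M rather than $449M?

$0M

Bidding your value $449M: you lose (since $449M < $787M). Payoff $0M.
Bidding $767M: you lose. Payoff $0M.
Difference = $0M − $0M = $0M; both bids lead to the same outcome because the competing bid is above both your value and your alternative bid.
Because the price is fixed by the runner-up's bid, deviating from your value can only change a good outcome into a bad one — never the reverse.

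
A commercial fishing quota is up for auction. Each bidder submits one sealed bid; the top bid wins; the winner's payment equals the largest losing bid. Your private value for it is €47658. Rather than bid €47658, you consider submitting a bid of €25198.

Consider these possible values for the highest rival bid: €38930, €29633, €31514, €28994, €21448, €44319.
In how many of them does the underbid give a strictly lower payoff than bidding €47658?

The deviation hurts exactly when the highest competing bid lies strictly between €25198 and €47658 — underbidding then forfeits a profitable win.
€38930: inside the interval → strictly worse (loss €8728).
€29633: inside the interval → strictly worse (loss €18025).
€31514: inside the interval → strictly worse (loss €16144).
€28994: inside the interval → strictly worse (loss €18664).
€21448: below both → same outcome either way.
€44319: inside the interval → strictly worse (loss €3339).
Count: 5.

5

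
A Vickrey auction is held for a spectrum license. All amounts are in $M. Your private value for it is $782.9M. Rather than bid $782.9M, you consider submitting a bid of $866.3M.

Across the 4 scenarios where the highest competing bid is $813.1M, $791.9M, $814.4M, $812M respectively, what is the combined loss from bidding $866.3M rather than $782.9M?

$99.8M

The deviation costs you only when the competing bid falls strictly between $782.9M and $866.3M; elsewhere both bids give the same outcome.
$813.1M: truthful payoff $0M, deviation payoff −$30.2M → loss $30.2M.
$791.9M: truthful payoff $0M, deviation payoff −$9M → loss $9M.
$814.4M: truthful payoff $0M, deviation payoff −$31.5M → loss $31.5M.
$812M: truthful payoff $0M, deviation payoff −$29.1M → loss $29.1M.
Total loss = $30.2M + $9M + $31.5M + $29.1M = $99.8M.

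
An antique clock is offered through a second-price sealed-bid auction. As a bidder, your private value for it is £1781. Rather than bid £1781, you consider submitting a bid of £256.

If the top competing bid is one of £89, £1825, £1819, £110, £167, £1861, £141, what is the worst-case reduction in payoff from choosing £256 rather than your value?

£0

£89: same outcome either way → loss £0.
£1825: same outcome either way → loss £0.
£1819: same outcome either way → loss £0.
£110: same outcome either way → loss £0.
£167: same outcome either way → loss £0.
£1861: same outcome either way → loss £0.
£141: same outcome either way → loss £0.
Maximum loss: £0.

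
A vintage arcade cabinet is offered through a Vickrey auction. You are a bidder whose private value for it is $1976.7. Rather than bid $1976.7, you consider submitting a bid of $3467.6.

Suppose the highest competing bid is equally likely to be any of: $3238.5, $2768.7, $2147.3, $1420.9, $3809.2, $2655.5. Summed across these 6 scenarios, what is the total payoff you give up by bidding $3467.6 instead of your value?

The deviation costs you only when the competing bid falls strictly between $1976.7 and $3467.6; elsewhere both bids give the same outcome.
$3238.5: truthful payoff $0, deviation payoff −$1261.8 → loss $1261.8.
$2768.7: truthful payoff $0, deviation payoff −$792 → loss $792.
$2147.3: truthful payoff $0, deviation payoff −$170.6 → loss $170.6.
$1420.9: outcomes coincide → loss $0.
$3809.2: outcomes coincide → loss $0.
$2655.5: truthful payoff $0, deviation payoff −$678.8 → loss $678.8.
Total loss = $1261.8 + $792 + $170.6 + $678.8 = $2903.2.

$2903.2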